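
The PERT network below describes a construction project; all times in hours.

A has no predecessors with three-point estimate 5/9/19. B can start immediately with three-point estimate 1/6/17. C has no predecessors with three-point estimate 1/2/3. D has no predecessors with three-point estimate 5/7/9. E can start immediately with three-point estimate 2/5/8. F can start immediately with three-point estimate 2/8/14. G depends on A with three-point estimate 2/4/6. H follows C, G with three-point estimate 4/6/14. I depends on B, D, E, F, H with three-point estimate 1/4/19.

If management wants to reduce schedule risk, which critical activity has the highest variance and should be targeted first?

I

te_A = (5 + 4·9 + 19)/6 = 60/6 = 10; σ²_A = ((19−5)/6)² = 5.444
te_B = (1 + 4·6 + 17)/6 = 42/6 = 7; σ²_B = ((17−1)/6)² = 7.111
te_C = (1 + 4·2 + 3)/6 = 12/6 = 2; σ²_C = ((3−1)/6)² = 0.111
te_D = (5 + 4·7 + 9)/6 = 42/6 = 7; σ²_D = ((9−5)/6)² = 0.444
te_E = (2 + 4·5 + 8)/6 = 30/6 = 5; σ²_E = ((8−2)/6)² = 1.000
te_F = (2 + 4·8 + 14)/6 = 48/6 = 8; σ²_F = ((14−2)/6)² = 4.000
te_G = (2 + 4·4 + 6)/6 = 24/6 = 4; σ²_G = ((6−2)/6)² = 0.444
te_H = (4 + 4·6 + 14)/6 = 42/6 = 7; σ²_H = ((14−4)/6)² = 2.778
te_I = (1 + 4·4 + 19)/6 = 36/6 = 6; σ²_I = ((19−1)/6)² = 9.000

Forward pass:
ES_A = 0; EF_A = 10
ES_B = 0; EF_B = 7
ES_C = 0; EF_C = 2
ES_D = 0; EF_D = 7
ES_E = 0; EF_E = 5
ES_F = 0; EF_F = 8
ES_G = 10; EF_G = 10+4 = 14
ES_H = max(EF_C=2, EF_G=14) = 14; EF_H = 14+7 = 21
ES_I = max(EF_B=7, EF_D=7, EF_E=5, EF_F=8, EF_H=21) = 21; EF_I = 21+6 = 27
Expected project duration μ = 27 hours. Critical path: A → G → H → I.

Variances on critical path: σ²_A=5.444, σ²_G=0.444, σ²_H=2.778, σ²_I=9.000.
Largest is σ²_I = 9.000.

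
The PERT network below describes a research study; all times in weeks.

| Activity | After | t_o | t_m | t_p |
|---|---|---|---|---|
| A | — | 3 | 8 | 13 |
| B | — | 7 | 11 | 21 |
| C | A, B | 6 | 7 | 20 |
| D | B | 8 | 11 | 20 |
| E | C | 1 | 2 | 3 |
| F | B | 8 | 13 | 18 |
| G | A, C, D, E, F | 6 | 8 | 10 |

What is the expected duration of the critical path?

33 weeks

te_A = (3 + 4·8 + 13)/6 = 48/6 = 8
te_B = (7 + 4·11 + 21)/6 = 72/6 = 12
te_C = (6 + 4·7 + 20)/6 = 54/6 = 9
te_D = (8 + 4·11 + 20)/6 = 72/6 = 12
te_E = (1 + 4·2 + 3)/6 = 12/6 = 2
te_F = (8 + 4·13 + 18)/6 = 78/6 = 13
te_G = (6 + 4·8 + 10)/6 = 48/6 = 8

Forward pass:
ES_A = 0; EF_A = 8
ES_B = 0; EF_B = 12
ES_C = max(EF_A=8, EF_B=12) = 12; EF_C = 12+9 = 21
ES_D = 12; EF_D = 12+12 = 24
ES_E = 21; EF_E = 21+2 = 23
ES_F = 12; EF_F = 12+13 = 25
ES_G = max(EF_A=8, EF_C=21, EF_D=24, EF_E=23, EF_F=25) = 25; EF_G = 25+8 = 33
Expected project duration μ = 33 weeks. Critical path: B → F → G.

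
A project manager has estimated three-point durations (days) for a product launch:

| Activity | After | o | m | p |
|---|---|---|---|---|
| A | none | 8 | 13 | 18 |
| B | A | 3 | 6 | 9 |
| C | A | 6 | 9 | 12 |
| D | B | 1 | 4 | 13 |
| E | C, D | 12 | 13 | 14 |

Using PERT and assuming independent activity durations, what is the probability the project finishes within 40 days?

te_A = (8 + 4·13 + 18)/6 = 78/6 = 13; σ²_A = ((18−8)/6)² = 2.778
te_B = (3 + 4·6 + 9)/6 = 36/6 = 6; σ²_B = ((9−3)/6)² = 1.000
te_C = (6 + 4·9 + 12)/6 = 54/6 = 9; σ²_C = ((12−6)/6)² = 1.000
te_D = (1 + 4·4 + 13)/6 = 30/6 = 5; σ²_D = ((13−1)/6)² = 4.000
te_E = (12 + 4·13 + 14)/6 = 78/6 = 13; σ²_E = ((14−12)/6)² = 0.111

Forward pass:
ES_A = 0; EF_A = 13
ES_B = 13; EF_B = 13+6 = 19
ES_C = 13; EF_C = 13+9 = 22
ES_D = 19; EF_D = 19+5 = 24
ES_E = max(EF_C=22, EF_D=24) = 24; EF_E = 24+13 = 37
Expected project duration μ = 37 days. Critical path: A → B → D → E.

Variance along critical path = 2.778 + 1.000 + 4.000 + 0.111 = 7.889; σ = √7.889 = 2.809 days.
Z = (40 − 37) / 2.809 = 1.068
P(T ≤ 40) = Φ(1.068) ≈ 0.857

0.857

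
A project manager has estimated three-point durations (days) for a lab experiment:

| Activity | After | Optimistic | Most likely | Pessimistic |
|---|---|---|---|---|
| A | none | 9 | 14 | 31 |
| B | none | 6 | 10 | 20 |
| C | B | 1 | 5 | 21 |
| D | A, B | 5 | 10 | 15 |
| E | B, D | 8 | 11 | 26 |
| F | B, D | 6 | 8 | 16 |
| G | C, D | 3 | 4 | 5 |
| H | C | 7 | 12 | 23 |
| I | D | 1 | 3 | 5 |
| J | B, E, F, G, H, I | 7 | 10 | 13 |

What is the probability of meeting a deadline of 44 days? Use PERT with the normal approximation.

te_A = (9 + 4·14 + 31)/6 = 96/6 = 16; σ²_A = ((31−9)/6)² = 13.444
te_B = (6 + 4·10 + 20)/6 = 66/6 = 11; σ²_B = ((20−6)/6)² = 5.444
te_C = (1 + 4·5 + 21)/6 = 42/6 = 7; σ²_C = ((21−1)/6)² = 11.111
te_D = (5 + 4·10 + 15)/6 = 60/6 = 10; σ²_D = ((15−5)/6)² = 2.778
te_E = (8 + 4·11 + 26)/6 = 78/6 = 13; σ²_E = ((26−8)/6)² = 9.000
te_F = (6 + 4·8 + 16)/6 = 54/6 = 9; σ²_F = ((16−6)/6)² = 2.778
te_G = (3 + 4·4 + 5)/6 = 24/6 = 4; σ²_G = ((5−3)/6)² = 0.111
te_H = (7 + 4·12 + 23)/6 = 78/6 = 13; σ²_H = ((23−7)/6)² = 7.111
te_I = (1 + 4·3 + 5)/6 = 18/6 = 3; σ²_I = ((5−1)/6)² = 0.444
te_J = (7 + 4·10 + 13)/6 = 60/6 = 10; σ²_J = ((13−7)/6)² = 1.000

Forward pass:
ES_A = 0; EF_A = 16
ES_B = 0; EF_B = 11
ES_C = 11; EF_C = 11+7 = 18
ES_D = max(EF_A=16, EF_B=11) = 16; EF_D = 16+10 = 26
ES_E = max(EF_B=11, EF_D=26) = 26; EF_E = 26+13 = 39
ES_F = max(EF_B=11, EF_D=26) = 26; EF_F = 26+9 = 35
ES_G = max(EF_C=18, EF_D=26) = 26; EF_G = 26+4 = 30
ES_H = 18; EF_H = 18+13 = 31
ES_I = 26; EF_I = 26+3 = 29
ES_J = max(EF_B=11, EF_E=39, EF_F=35, EF_G=30, EF_H=31, EF_I=29) = 39; EF_J = 39+10 = 49
Expected project duration μ = 49 days. Critical path: A → D → E → J.

Variance along critical path = 13.444 + 2.778 + 9.000 + 1.000 = 26.222; σ = √26.222 = 5.121 days.
Z = (44 − 49) / 5.121 = -0.976
P(T ≤ 44) = Φ(-0.976) ≈ 0.164

0.164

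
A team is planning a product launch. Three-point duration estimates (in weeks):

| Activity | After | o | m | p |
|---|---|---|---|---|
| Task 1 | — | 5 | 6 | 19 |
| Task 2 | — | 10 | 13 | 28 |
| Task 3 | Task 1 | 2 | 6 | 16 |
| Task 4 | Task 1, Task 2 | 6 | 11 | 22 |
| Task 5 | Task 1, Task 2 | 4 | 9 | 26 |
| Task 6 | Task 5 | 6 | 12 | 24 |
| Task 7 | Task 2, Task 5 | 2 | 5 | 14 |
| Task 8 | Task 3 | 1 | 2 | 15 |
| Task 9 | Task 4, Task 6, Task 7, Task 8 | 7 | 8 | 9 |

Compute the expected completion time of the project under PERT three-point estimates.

te_Task 1 = (5 + 4·6 + 19)/6 = 48/6 = 8
te_Task 2 = (10 + 4·13 + 28)/6 = 90/6 = 15
te_Task 3 = (2 + 4·6 + 16)/6 = 42/6 = 7
te_Task 4 = (6 + 4·11 + 22)/6 = 72/6 = 12
te_Task 5 = (4 + 4·9 + 26)/6 = 66/6 = 11
te_Task 6 = (6 + 4·12 + 24)/6 = 78/6 = 13
te_Task 7 = (2 + 4·5 + 14)/6 = 36/6 = 6
te_Task 8 = (1 + 4·2 + 15)/6 = 24/6 = 4
te_Task 9 = (7 + 4·8 + 9)/6 = 48/6 = 8

Forward pass:
ES_Task 1 = 0; EF_Task 1 = 8
ES_Task 2 = 0; EF_Task 2 = 15
ES_Task 3 = 8; EF_Task 3 = 8+7 = 15
ES_Task 4 = max(EF_Task 1=8, EF_Task 2=15) = 15; EF_Task 4 = 15+12 = 27
ES_Task 5 = max(EF_Task 1=8, EF_Task 2=15) = 15; EF_Task 5 = 15+11 = 26
ES_Task 6 = 26; EF_Task 6 = 26+13 = 39
ES_Task 7 = max(EF_Task 2=15, EF_Task 5=26) = 26; EF_Task 7 = 26+6 = 32
ES_Task 8 = 15; EF_Task 8 = 15+4 = 19
ES_Task 9 = max(EF_Task 4=27, EF_Task 6=39, EF_Task 7=32, EF_Task 8=19) = 39; EF_Task 9 = 39+8 = 47
Expected project duration μ = 47 weeks. Critical path: Task 2 → Task 5 → Task 6 → Task 9.

47 weeks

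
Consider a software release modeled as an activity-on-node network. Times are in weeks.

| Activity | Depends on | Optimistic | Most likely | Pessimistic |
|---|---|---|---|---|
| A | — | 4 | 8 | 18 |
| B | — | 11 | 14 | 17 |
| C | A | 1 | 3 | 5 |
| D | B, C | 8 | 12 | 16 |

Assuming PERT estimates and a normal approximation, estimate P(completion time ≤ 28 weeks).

te_A = (4 + 4·8 + 18)/6 = 54/6 = 9; σ²_A = ((18−4)/6)² = 5.444
te_B = (11 + 4·14 + 17)/6 = 84/6 = 14; σ²_B = ((17−11)/6)² = 1.000
te_C = (1 + 4·3 + 5)/6 = 18/6 = 3; σ²_C = ((5−1)/6)² = 0.444
te_D = (8 + 4·12 + 16)/6 = 72/6 = 12; σ²_D = ((16−8)/6)² = 1.778

Forward pass:
ES_A = 0; EF_A = 9
ES_B = 0; EF_B = 14
ES_C = 9; EF_C = 9+3 = 12
ES_D = max(EF_B=14, EF_C=12) = 14; EF_D = 14+12 = 26
Expected project duration μ = 26 weeks. Critical path: B → D.

Variance along critical path = 1.000 + 1.778 = 2.778; σ = √2.778 = 1.667 weeks.
Z = (28 − 26) / 1.667 = 1.200
P(T ≤ 28) = Φ(1.200) ≈ 0.885

0.885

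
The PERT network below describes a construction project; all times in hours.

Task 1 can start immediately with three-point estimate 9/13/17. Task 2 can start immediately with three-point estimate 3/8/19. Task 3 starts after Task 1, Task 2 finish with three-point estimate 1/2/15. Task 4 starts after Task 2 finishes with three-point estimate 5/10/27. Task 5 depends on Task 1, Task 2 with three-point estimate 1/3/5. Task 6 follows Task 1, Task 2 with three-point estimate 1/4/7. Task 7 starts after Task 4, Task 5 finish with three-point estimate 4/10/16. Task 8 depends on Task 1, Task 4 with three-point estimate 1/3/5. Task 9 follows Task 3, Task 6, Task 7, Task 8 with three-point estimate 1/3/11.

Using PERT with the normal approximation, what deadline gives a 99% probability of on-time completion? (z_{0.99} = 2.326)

te_Task 1 = (9 + 4·13 + 17)/6 = 78/6 = 13; σ²_Task 1 = ((17−9)/6)² = 1.778
te_Task 2 = (3 + 4·8 + 19)/6 = 54/6 = 9; σ²_Task 2 = ((19−3)/6)² = 7.111
te_Task 3 = (1 + 4·2 + 15)/6 = 24/6 = 4; σ²_Task 3 = ((15−1)/6)² = 5.444
te_Task 4 = (5 + 4·10 + 27)/6 = 72/6 = 12; σ²_Task 4 = ((27−5)/6)² = 13.444
te_Task 5 = (1 + 4·3 + 5)/6 = 18/6 = 3; σ²_Task 5 = ((5−1)/6)² = 0.444
te_Task 6 = (1 + 4·4 + 7)/6 = 24/6 = 4; σ²_Task 6 = ((7−1)/6)² = 1.000
te_Task 7 = (4 + 4·10 + 16)/6 = 60/6 = 10; σ²_Task 7 = ((16−4)/6)² = 4.000
te_Task 8 = (1 + 4·3 + 5)/6 = 18/6 = 3; σ²_Task 8 = ((5−1)/6)² = 0.444
te_Task 9 = (1 + 4·3 + 11)/6 = 24/6 = 4; σ²_Task 9 = ((11−1)/6)² = 2.778

Forward pass:
ES_Task 1 = 0; EF_Task 1 = 13
ES_Task 2 = 0; EF_Task 2 = 9
ES_Task 3 = max(EF_Task 1=13, EF_Task 2=9) = 13; EF_Task 3 = 13+4 = 17
ES_Task 4 = 9; EF_Task 4 = 9+12 = 21
ES_Task 5 = max(EF_Task 1=13, EF_Task 2=9) = 13; EF_Task 5 = 13+3 = 16
ES_Task 6 = max(EF_Task 1=13, EF_Task 2=9) = 13; EF_Task 6 = 13+4 = 17
ES_Task 7 = max(EF_Task 4=21, EF_Task 5=16) = 21; EF_Task 7 = 21+10 = 31
ES_Task 8 = max(EF_Task 1=13, EF_Task 4=21) = 21; EF_Task 8 = 21+3 = 24
ES_Task 9 = max(EF_Task 3=17, EF_Task 6=17, EF_Task 7=31, EF_Task 8=24) = 31; EF_Task 9 = 31+4 = 35
Expected project duration μ = 35 hours. Critical path: Task 2 → Task 4 → Task 7 → Task 9.

Variance along critical path = 7.111 + 13.444 + 4.000 + 2.778 = 27.333; σ = 5.228 hours.
D = μ + z·σ = 35 + 2.326·5.228 = 47.2 hours

47.2 hours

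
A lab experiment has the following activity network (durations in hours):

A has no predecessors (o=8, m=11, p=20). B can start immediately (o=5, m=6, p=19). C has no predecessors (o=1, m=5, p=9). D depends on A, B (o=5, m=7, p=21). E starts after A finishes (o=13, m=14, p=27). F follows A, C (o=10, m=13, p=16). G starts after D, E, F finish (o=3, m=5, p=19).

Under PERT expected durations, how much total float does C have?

10 hours

te_A = (8 + 4·11 + 20)/6 = 72/6 = 12
te_B = (5 + 4·6 + 19)/6 = 48/6 = 8
te_C = (1 + 4·5 + 9)/6 = 30/6 = 5
te_D = (5 + 4·7 + 21)/6 = 54/6 = 9
te_E = (13 + 4·14 + 27)/6 = 96/6 = 16
te_F = (10 + 4·13 + 16)/6 = 78/6 = 13
te_G = (3 + 4·5 + 19)/6 = 42/6 = 7

Forward pass:
ES_A = 0; EF_A = 12
ES_B = 0; EF_B = 8
ES_C = 0; EF_C = 5
ES_D = max(EF_A=12, EF_B=8) = 12; EF_D = 12+9 = 21
ES_E = 12; EF_E = 12+16 = 28
ES_F = max(EF_A=12, EF_C=5) = 12; EF_F = 12+13 = 25
ES_G = max(EF_D=21, EF_E=28, EF_F=25) = 28; EF_G = 28+7 = 35
Expected project duration μ = 35 hours. Critical path: A → E → G.

Backward pass:
LF_G = 35; LS_G = 35−7 = 28
LF_F = LS_G = 28; LS_F = 28−13 = 15
LF_E = LS_G = 28; LS_E = 28−16 = 12
LF_D = LS_G = 28; LS_D = 28−9 = 19
LF_C = LS_F = 15; LS_C = 15−5 = 10
LF_B = LS_D = 19; LS_B = 19−8 = 11
LF_A = min(LS_D=19, LS_E=12, LS_F=15) = 12; LS_A = 12−12 = 0
Slack_C = LS_C − ES_C = 10 − 0 = 10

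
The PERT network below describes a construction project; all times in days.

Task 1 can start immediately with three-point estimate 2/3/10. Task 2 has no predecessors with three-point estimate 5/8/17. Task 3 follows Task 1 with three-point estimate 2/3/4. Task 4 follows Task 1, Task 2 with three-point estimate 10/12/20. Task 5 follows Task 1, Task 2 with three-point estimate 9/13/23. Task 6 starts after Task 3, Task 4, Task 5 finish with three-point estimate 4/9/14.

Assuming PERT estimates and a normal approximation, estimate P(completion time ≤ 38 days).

te_Task 1 = (2 + 4·3 + 10)/6 = 24/6 = 4; σ²_Task 1 = ((10−2)/6)² = 1.778
te_Task 2 = (5 + 4·8 + 17)/6 = 54/6 = 9; σ²_Task 2 = ((17−5)/6)² = 4.000
te_Task 3 = (2 + 4·3 + 4)/6 = 18/6 = 3; σ²_Task 3 = ((4−2)/6)² = 0.111
te_Task 4 = (10 + 4·12 + 20)/6 = 78/6 = 13; σ²_Task 4 = ((20−10)/6)² = 2.778
te_Task 5 = (9 + 4·13 + 23)/6 = 84/6 = 14; σ²_Task 5 = ((23−9)/6)² = 5.444
te_Task 6 = (4 + 4·9 + 14)/6 = 54/6 = 9; σ²_Task 6 = ((14−4)/6)² = 2.778

Forward pass:
ES_Task 1 = 0; EF_Task 1 = 4
ES_Task 2 = 0; EF_Task 2 = 9
ES_Task 3 = 4; EF_Task 3 = 4+3 = 7
ES_Task 4 = max(EF_Task 1=4, EF_Task 2=9) = 9; EF_Task 4 = 9+13 = 22
ES_Task 5 = max(EF_Task 1=4, EF_Task 2=9) = 9; EF_Task 5 = 9+14 = 23
ES_Task 6 = max(EF_Task 3=7, EF_Task 4=22, EF_Task 5=23) = 23; EF_Task 6 = 23+9 = 32
Expected project duration μ = 32 days. Critical path: Task 2 → Task 5 → Task 6.

Variance along critical path = 4.000 + 5.444 + 2.778 = 12.222; σ = √12.222 = 3.496 days.
Z = (38 − 32) / 3.496 = 1.716
P(T ≤ 38) = Φ(1.716) ≈ 0.957

0.957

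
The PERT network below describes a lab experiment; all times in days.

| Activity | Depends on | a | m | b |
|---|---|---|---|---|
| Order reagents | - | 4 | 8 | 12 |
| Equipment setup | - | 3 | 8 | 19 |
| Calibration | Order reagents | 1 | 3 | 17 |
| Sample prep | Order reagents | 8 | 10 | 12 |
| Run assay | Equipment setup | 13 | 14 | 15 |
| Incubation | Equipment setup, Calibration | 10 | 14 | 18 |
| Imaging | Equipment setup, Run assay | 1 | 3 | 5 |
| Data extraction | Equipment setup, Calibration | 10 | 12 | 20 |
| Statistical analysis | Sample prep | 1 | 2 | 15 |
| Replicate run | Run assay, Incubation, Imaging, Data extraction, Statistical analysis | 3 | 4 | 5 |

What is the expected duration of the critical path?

31 days

te_Order reagents = (4 + 4·8 + 12)/6 = 48/6 = 8
te_Equipment setup = (3 + 4·8 + 19)/6 = 54/6 = 9
te_Calibration = (1 + 4·3 + 17)/6 = 30/6 = 5
te_Sample prep = (8 + 4·10 + 12)/6 = 60/6 = 10
te_Run assay = (13 + 4·14 + 15)/6 = 84/6 = 14
te_Incubation = (10 + 4·14 + 18)/6 = 84/6 = 14
te_Imaging = (1 + 4·3 + 5)/6 = 18/6 = 3
te_Data extraction = (10 + 4·12 + 20)/6 = 78/6 = 13
te_Statistical analysis = (1 + 4·2 + 15)/6 = 24/6 = 4
te_Replicate run = (3 + 4·4 + 5)/6 = 24/6 = 4

Forward pass:
ES_Order reagents = 0; EF_Order reagents = 8
ES_Equipment setup = 0; EF_Equipment setup = 9
ES_Calibration = 8; EF_Calibration = 8+5 = 13
ES_Sample prep = 8; EF_Sample prep = 8+10 = 18
ES_Run assay = 9; EF_Run assay = 9+14 = 23
ES_Incubation = max(EF_Equipment setup=9, EF_Calibration=13) = 13; EF_Incubation = 13+14 = 27
ES_Imaging = max(EF_Equipment setup=9, EF_Run assay=23) = 23; EF_Imaging = 23+3 = 26
ES_Data extraction = max(EF_Equipment setup=9, EF_Calibration=13) = 13; EF_Data extraction = 13+13 = 26
ES_Statistical analysis = 18; EF_Statistical analysis = 18+4 = 22
ES_Replicate run = max(EF_Run assay=23, EF_Incubation=27, EF_Imaging=26, EF_Data extraction=26, EF_Statistical analysis=22) = 27; EF_Replicate run = 27+4 = 31
Expected project duration μ = 31 days. Critical path: Order reagents → Calibration → Incubation → Replicate run.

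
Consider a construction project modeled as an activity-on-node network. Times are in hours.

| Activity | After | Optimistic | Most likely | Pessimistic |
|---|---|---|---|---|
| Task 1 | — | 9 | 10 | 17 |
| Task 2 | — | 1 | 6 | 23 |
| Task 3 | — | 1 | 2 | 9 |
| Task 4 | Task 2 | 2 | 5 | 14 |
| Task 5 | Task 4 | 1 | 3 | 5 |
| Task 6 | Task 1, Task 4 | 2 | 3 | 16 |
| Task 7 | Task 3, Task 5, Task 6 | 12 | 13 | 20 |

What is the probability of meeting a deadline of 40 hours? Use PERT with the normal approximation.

0.921

te_Task 1 = (9 + 4·10 + 17)/6 = 66/6 = 11; σ²_Task 1 = ((17−9)/6)² = 1.778
te_Task 2 = (1 + 4·6 + 23)/6 = 48/6 = 8; σ²_Task 2 = ((23−1)/6)² = 13.444
te_Task 3 = (1 + 4·2 + 9)/6 = 18/6 = 3; σ²_Task 3 = ((9−1)/6)² = 1.778
te_Task 4 = (2 + 4·5 + 14)/6 = 36/6 = 6; σ²_Task 4 = ((14−2)/6)² = 4.000
te_Task 5 = (1 + 4·3 + 5)/6 = 18/6 = 3; σ²_Task 5 = ((5−1)/6)² = 0.444
te_Task 6 = (2 + 4·3 + 16)/6 = 30/6 = 5; σ²_Task 6 = ((16−2)/6)² = 5.444
te_Task 7 = (12 + 4·13 + 20)/6 = 84/6 = 14; σ²_Task 7 = ((20−12)/6)² = 1.778

Forward pass:
ES_Task 1 = 0; EF_Task 1 = 11
ES_Task 2 = 0; EF_Task 2 = 8
ES_Task 3 = 0; EF_Task 3 = 3
ES_Task 4 = 8; EF_Task 4 = 8+6 = 14
ES_Task 5 = 14; EF_Task 5 = 14+3 = 17
ES_Task 6 = max(EF_Task 1=11, EF_Task 4=14) = 14; EF_Task 6 = 14+5 = 19
ES_Task 7 = max(EF_Task 3=3, EF_Task 5=17, EF_Task 6=19) = 19; EF_Task 7 = 19+14 = 33
Expected project duration μ = 33 hours. Critical path: Task 2 → Task 4 → Task 6 → Task 7.

Variance along critical path = 13.444 + 4.000 + 5.444 + 1.778 = 24.667; σ = √24.667 = 4.967 hours.
Z = (40 − 33) / 4.967 = 1.409
P(T ≤ 40) = Φ(1.409) ≈ 0.921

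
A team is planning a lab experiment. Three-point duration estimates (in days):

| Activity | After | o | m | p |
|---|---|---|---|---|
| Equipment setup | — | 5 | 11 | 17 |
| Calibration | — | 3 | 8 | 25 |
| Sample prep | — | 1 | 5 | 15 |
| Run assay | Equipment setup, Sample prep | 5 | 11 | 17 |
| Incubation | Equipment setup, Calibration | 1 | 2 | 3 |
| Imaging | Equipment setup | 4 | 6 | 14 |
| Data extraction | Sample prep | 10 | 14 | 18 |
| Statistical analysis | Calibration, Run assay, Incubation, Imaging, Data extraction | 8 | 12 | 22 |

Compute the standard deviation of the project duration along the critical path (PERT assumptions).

3.67 days

te_Equipment setup = (5 + 4·11 + 17)/6 = 66/6 = 11; σ²_Equipment setup = ((17−5)/6)² = 4.000
te_Calibration = (3 + 4·8 + 25)/6 = 60/6 = 10; σ²_Calibration = ((25−3)/6)² = 13.444
te_Sample prep = (1 + 4·5 + 15)/6 = 36/6 = 6; σ²_Sample prep = ((15−1)/6)² = 5.444
te_Run assay = (5 + 4·11 + 17)/6 = 66/6 = 11; σ²_Run assay = ((17−5)/6)² = 4.000
te_Incubation = (1 + 4·2 + 3)/6 = 12/6 = 2; σ²_Incubation = ((3−1)/6)² = 0.111
te_Imaging = (4 + 4·6 + 14)/6 = 42/6 = 7; σ²_Imaging = ((14−4)/6)² = 2.778
te_Data extraction = (10 + 4·14 + 18)/6 = 84/6 = 14; σ²_Data extraction = ((18−10)/6)² = 1.778
te_Statistical analysis = (8 + 4·12 + 22)/6 = 78/6 = 13; σ²_Statistical analysis = ((22−8)/6)² = 5.444

Forward pass:
ES_Equipment setup = 0; EF_Equipment setup = 11
ES_Calibration = 0; EF_Calibration = 10
ES_Sample prep = 0; EF_Sample prep = 6
ES_Run assay = max(EF_Equipment setup=11, EF_Sample prep=6) = 11; EF_Run assay = 11+11 = 22
ES_Incubation = max(EF_Equipment setup=11, EF_Calibration=10) = 11; EF_Incubation = 11+2 = 13
ES_Imaging = 11; EF_Imaging = 11+7 = 18
ES_Data extraction = 6; EF_Data extraction = 6+14 = 20
ES_Statistical analysis = max(EF_Calibration=10, EF_Run assay=22, EF_Incubation=13, EF_Imaging=18, EF_Data extraction=20) = 22; EF_Statistical analysis = 22+13 = 35
Expected project duration μ = 35 days. Critical path: Equipment setup → Run assay → Statistical analysis.

Variance along critical path = 4.000 + 4.000 + 5.444 = 13.444
σ = √13.444 = 3.667 days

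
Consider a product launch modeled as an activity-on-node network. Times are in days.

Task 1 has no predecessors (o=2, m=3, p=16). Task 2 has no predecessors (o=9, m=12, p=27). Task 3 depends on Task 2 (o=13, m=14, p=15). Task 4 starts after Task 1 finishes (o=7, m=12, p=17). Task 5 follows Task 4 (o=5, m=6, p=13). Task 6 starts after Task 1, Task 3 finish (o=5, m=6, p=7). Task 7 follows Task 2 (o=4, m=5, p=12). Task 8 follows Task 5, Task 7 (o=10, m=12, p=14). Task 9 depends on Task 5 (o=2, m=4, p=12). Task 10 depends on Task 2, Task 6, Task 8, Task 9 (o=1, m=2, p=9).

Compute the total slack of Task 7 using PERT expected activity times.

te_Task 1 = (2 + 4·3 + 16)/6 = 30/6 = 5
te_Task 2 = (9 + 4·12 + 27)/6 = 84/6 = 14
te_Task 3 = (13 + 4·14 + 15)/6 = 84/6 = 14
te_Task 4 = (7 + 4·12 + 17)/6 = 72/6 = 12
te_Task 5 = (5 + 4·6 + 13)/6 = 42/6 = 7
te_Task 6 = (5 + 4·6 + 7)/6 = 36/6 = 6
te_Task 7 = (4 + 4·5 + 12)/6 = 36/6 = 6
te_Task 8 = (10 + 4·12 + 14)/6 = 72/6 = 12
te_Task 9 = (2 + 4·4 + 12)/6 = 30/6 = 5
te_Task 10 = (1 + 4·2 + 9)/6 = 18/6 = 3

Forward pass:
ES_Task 1 = 0; EF_Task 1 = 5
ES_Task 2 = 0; EF_Task 2 = 14
ES_Task 3 = 14; EF_Task 3 = 14+14 = 28
ES_Task 4 = 5; EF_Task 4 = 5+12 = 17
ES_Task 5 = 17; EF_Task 5 = 17+7 = 24
ES_Task 6 = max(EF_Task 1=5, EF_Task 3=28) = 28; EF_Task 6 = 28+6 = 34
ES_Task 7 = 14; EF_Task 7 = 14+6 = 20
ES_Task 8 = max(EF_Task 5=24, EF_Task 7=20) = 24; EF_Task 8 = 24+12 = 36
ES_Task 9 = 24; EF_Task 9 = 24+5 = 29
ES_Task 10 = max(EF_Task 2=14, EF_Task 6=34, EF_Task 8=36, EF_Task 9=29) = 36; EF_Task 10 = 36+3 = 39
Expected project duration μ = 39 days. Critical path: Task 1 → Task 4 → Task 5 → Task 8 → Task 10.

Backward pass:
LF_Task 10 = 39; LS_Task 10 = 39−3 = 36
LF_Task 9 = LS_Task 10 = 36; LS_Task 9 = 36−5 = 31
LF_Task 8 = LS_Task 10 = 36; LS_Task 8 = 36−12 = 24
LF_Task 7 = LS_Task 8 = 24; LS_Task 7 = 24−6 = 18
LF_Task 6 = LS_Task 10 = 36; LS_Task 6 = 36−6 = 30
LF_Task 5 = min(LS_Task 8=24, LS_Task 9=31) = 24; LS_Task 5 = 24−7 = 17
LF_Task 4 = LS_Task 5 = 17; LS_Task 4 = 17−12 = 5
LF_Task 3 = LS_Task 6 = 30; LS_Task 3 = 30−14 = 16
LF_Task 2 = min(LS_Task 3=16, LS_Task 7=18, LS_Task 10=36) = 16; LS_Task 2 = 16−14 = 2
LF_Task 1 = min(LS_Task 4=5, LS_Task 6=30) = 5; LS_Task 1 = 5−5 = 0
Slack_Task 7 = LS_Task 7 − ES_Task 7 = 18 − 14 = 4

4 days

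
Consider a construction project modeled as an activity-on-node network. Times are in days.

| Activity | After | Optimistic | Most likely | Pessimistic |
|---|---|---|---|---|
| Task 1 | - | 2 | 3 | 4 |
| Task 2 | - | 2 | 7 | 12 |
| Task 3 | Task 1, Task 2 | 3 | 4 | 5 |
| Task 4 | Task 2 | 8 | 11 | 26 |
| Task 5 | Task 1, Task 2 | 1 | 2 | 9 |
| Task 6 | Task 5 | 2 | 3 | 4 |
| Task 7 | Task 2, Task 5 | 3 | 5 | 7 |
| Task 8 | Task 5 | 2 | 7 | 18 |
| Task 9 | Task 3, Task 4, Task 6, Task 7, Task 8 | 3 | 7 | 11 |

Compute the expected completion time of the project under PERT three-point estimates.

te_Task 1 = (2 + 4·3 + 4)/6 = 18/6 = 3
te_Task 2 = (2 + 4·7 + 12)/6 = 42/6 = 7
te_Task 3 = (3 + 4·4 + 5)/6 = 24/6 = 4
te_Task 4 = (8 + 4·11 + 26)/6 = 78/6 = 13
te_Task 5 = (1 + 4·2 + 9)/6 = 18/6 = 3
te_Task 6 = (2 + 4·3 + 4)/6 = 18/6 = 3
te_Task 7 = (3 + 4·5 + 7)/6 = 30/6 = 5
te_Task 8 = (2 + 4·7 + 18)/6 = 48/6 = 8
te_Task 9 = (3 + 4·7 + 11)/6 = 42/6 = 7

Forward pass:
ES_Task 1 = 0; EF_Task 1 = 3
ES_Task 2 = 0; EF_Task 2 = 7
ES_Task 3 = max(EF_Task 1=3, EF_Task 2=7) = 7; EF_Task 3 = 7+4 = 11
ES_Task 4 = 7; EF_Task 4 = 7+13 = 20
ES_Task 5 = max(EF_Task 1=3, EF_Task 2=7) = 7; EF_Task 5 = 7+3 = 10
ES_Task 6 = 10; EF_Task 6 = 10+3 = 13
ES_Task 7 = max(EF_Task 2=7, EF_Task 5=10) = 10; EF_Task 7 = 10+5 = 15
ES_Task 8 = 10; EF_Task 8 = 10+8 = 18
ES_Task 9 = max(EF_Task 3=11, EF_Task 4=20, EF_Task 6=13, EF_Task 7=15, EF_Task 8=18) = 20; EF_Task 9 = 20+7 = 27
Expected project duration μ = 27 days. Critical path: Task 2 → Task 4 → Task 9.

27 days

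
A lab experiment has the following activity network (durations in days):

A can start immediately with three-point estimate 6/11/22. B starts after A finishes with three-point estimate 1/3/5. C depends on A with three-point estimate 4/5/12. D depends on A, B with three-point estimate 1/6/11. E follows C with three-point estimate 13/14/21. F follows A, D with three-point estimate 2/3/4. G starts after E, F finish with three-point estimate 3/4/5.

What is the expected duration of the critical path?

te_A = (6 + 4·11 + 22)/6 = 72/6 = 12
te_B = (1 + 4·3 + 5)/6 = 18/6 = 3
te_C = (4 + 4·5 + 12)/6 = 36/6 = 6
te_D = (1 + 4·6 + 11)/6 = 36/6 = 6
te_E = (13 + 4·14 + 21)/6 = 90/6 = 15
te_F = (2 + 4·3 + 4)/6 = 18/6 = 3
te_G = (3 + 4·4 + 5)/6 = 24/6 = 4

Forward pass:
ES_A = 0; EF_A = 12
ES_B = 12; EF_B = 12+3 = 15
ES_C = 12; EF_C = 12+6 = 18
ES_D = max(EF_A=12, EF_B=15) = 15; EF_D = 15+6 = 21
ES_E = 18; EF_E = 18+15 = 33
ES_F = max(EF_A=12, EF_D=21) = 21; EF_F = 21+3 = 24
ES_G = max(EF_E=33, EF_F=24) = 33; EF_G = 33+4 = 37
Expected project duration μ = 37 days. Critical path: A → C → E → G.

37 days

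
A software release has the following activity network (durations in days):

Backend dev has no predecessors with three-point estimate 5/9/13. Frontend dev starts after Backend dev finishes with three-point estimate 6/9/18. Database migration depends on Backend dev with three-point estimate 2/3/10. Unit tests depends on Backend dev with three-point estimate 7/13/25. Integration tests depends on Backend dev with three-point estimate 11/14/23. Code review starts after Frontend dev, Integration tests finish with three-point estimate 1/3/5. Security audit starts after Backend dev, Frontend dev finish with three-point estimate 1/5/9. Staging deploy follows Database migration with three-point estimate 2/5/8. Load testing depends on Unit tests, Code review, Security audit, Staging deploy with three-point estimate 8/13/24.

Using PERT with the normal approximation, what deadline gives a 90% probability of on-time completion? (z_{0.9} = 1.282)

te_Backend dev = (5 + 4·9 + 13)/6 = 54/6 = 9; σ²_Backend dev = ((13−5)/6)² = 1.778
te_Frontend dev = (6 + 4·9 + 18)/6 = 60/6 = 10; σ²_Frontend dev = ((18−6)/6)² = 4.000
te_Database migration = (2 + 4·3 + 10)/6 = 24/6 = 4; σ²_Database migration = ((10−2)/6)² = 1.778
te_Unit tests = (7 + 4·13 + 25)/6 = 84/6 = 14; σ²_Unit tests = ((25−7)/6)² = 9.000
te_Integration tests = (11 + 4·14 + 23)/6 = 90/6 = 15; σ²_Integration tests = ((23−11)/6)² = 4.000
te_Code review = (1 + 4·3 + 5)/6 = 18/6 = 3; σ²_Code review = ((5−1)/6)² = 0.444
te_Security audit = (1 + 4·5 + 9)/6 = 30/6 = 5; σ²_Security audit = ((9−1)/6)² = 1.778
te_Staging deploy = (2 + 4·5 + 8)/6 = 30/6 = 5; σ²_Staging deploy = ((8−2)/6)² = 1.000
te_Load testing = (8 + 4·13 + 24)/6 = 84/6 = 14; σ²_Load testing = ((24−8)/6)² = 7.111

Forward pass:
ES_Backend dev = 0; EF_Backend dev = 9
ES_Frontend dev = 9; EF_Frontend dev = 9+10 = 19
ES_Database migration = 9; EF_Database migration = 9+4 = 13
ES_Unit tests = 9; EF_Unit tests = 9+14 = 23
ES_Integration tests = 9; EF_Integration tests = 9+15 = 24
ES_Code review = max(EF_Frontend dev=19, EF_Integration tests=24) = 24; EF_Code review = 24+3 = 27
ES_Security audit = max(EF_Backend dev=9, EF_Frontend dev=19) = 19; EF_Security audit = 19+5 = 24
ES_Staging deploy = 13; EF_Staging deploy = 13+5 = 18
ES_Load testing = max(EF_Unit tests=23, EF_Code review=27, EF_Security audit=24, EF_Staging deploy=18) = 27; EF_Load testing = 27+14 = 41
Expected project duration μ = 41 days. Critical path: Backend dev → Integration tests → Code review → Load testing.

Variance along critical path = 1.778 + 4.000 + 0.444 + 7.111 = 13.333; σ = 3.651 days.
D = μ + z·σ = 41 + 1.282·3.651 = 45.7 days

45.7 days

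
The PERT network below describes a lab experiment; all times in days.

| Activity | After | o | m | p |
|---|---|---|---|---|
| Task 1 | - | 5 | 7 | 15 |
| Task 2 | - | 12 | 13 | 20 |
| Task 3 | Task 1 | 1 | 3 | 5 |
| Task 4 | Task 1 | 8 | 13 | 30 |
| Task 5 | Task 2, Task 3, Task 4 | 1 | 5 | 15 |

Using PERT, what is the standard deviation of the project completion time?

4.65 days

te_Task 1 = (5 + 4·7 + 15)/6 = 48/6 = 8; σ²_Task 1 = ((15−5)/6)² = 2.778
te_Task 2 = (12 + 4·13 + 20)/6 = 84/6 = 14; σ²_Task 2 = ((20−12)/6)² = 1.778
te_Task 3 = (1 + 4·3 + 5)/6 = 18/6 = 3; σ²_Task 3 = ((5−1)/6)² = 0.444
te_Task 4 = (8 + 4·13 + 30)/6 = 90/6 = 15; σ²_Task 4 = ((30−8)/6)² = 13.444
te_Task 5 = (1 + 4·5 + 15)/6 = 36/6 = 6; σ²_Task 5 = ((15−1)/6)² = 5.444

Forward pass:
ES_Task 1 = 0; EF_Task 1 = 8
ES_Task 2 = 0; EF_Task 2 = 14
ES_Task 3 = 8; EF_Task 3 = 8+3 = 11
ES_Task 4 = 8; EF_Task 4 = 8+15 = 23
ES_Task 5 = max(EF_Task 2=14, EF_Task 3=11, EF_Task 4=23) = 23; EF_Task 5 = 23+6 = 29
Expected project duration μ = 29 days. Critical path: Task 1 → Task 4 → Task 5.

Variance along critical path = 2.778 + 13.444 + 5.444 = 21.667
σ = √21.667 = 4.655 days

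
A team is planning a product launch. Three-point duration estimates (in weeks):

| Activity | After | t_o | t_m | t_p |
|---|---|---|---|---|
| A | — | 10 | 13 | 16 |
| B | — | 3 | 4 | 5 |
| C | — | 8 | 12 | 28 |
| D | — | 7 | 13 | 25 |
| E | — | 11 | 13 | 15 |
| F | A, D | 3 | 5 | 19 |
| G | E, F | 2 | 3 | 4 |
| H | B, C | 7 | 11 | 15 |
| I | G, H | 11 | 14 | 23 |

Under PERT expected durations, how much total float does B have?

te_A = (10 + 4·13 + 16)/6 = 78/6 = 13
te_B = (3 + 4·4 + 5)/6 = 24/6 = 4
te_C = (8 + 4·12 + 28)/6 = 84/6 = 14
te_D = (7 + 4·13 + 25)/6 = 84/6 = 14
te_E = (11 + 4·13 + 15)/6 = 78/6 = 13
te_F = (3 + 4·5 + 19)/6 = 42/6 = 7
te_G = (2 + 4·3 + 4)/6 = 18/6 = 3
te_H = (7 + 4·11 + 15)/6 = 66/6 = 11
te_I = (11 + 4·14 + 23)/6 = 90/6 = 15

Forward pass:
ES_A = 0; EF_A = 13
ES_B = 0; EF_B = 4
ES_C = 0; EF_C = 14
ES_D = 0; EF_D = 14
ES_E = 0; EF_E = 13
ES_F = max(EF_A=13, EF_D=14) = 14; EF_F = 14+7 = 21
ES_G = max(EF_E=13, EF_F=21) = 21; EF_G = 21+3 = 24
ES_H = max(EF_B=4, EF_C=14) = 14; EF_H = 14+11 = 25
ES_I = max(EF_G=24, EF_H=25) = 25; EF_I = 25+15 = 40
Expected project duration μ = 40 weeks. Critical path: C → H → I.

Backward pass:
LF_I = 40; LS_I = 40−15 = 25
LF_H = LS_I = 25; LS_H = 25−11 = 14
LF_G = LS_I = 25; LS_G = 25−3 = 22
LF_F = LS_G = 22; LS_F = 22−7 = 15
LF_E = LS_G = 22; LS_E = 22−13 = 9
LF_D = LS_F = 15; LS_D = 15−14 = 1
LF_C = LS_H = 14; LS_C = 14−14 = 0
LF_B = LS_H = 14; LS_B = 14−4 = 10
LF_A = LS_F = 15; LS_A = 15−13 = 2
Slack_B = LS_B − ES_B = 10 − 0 = 10

10 weeks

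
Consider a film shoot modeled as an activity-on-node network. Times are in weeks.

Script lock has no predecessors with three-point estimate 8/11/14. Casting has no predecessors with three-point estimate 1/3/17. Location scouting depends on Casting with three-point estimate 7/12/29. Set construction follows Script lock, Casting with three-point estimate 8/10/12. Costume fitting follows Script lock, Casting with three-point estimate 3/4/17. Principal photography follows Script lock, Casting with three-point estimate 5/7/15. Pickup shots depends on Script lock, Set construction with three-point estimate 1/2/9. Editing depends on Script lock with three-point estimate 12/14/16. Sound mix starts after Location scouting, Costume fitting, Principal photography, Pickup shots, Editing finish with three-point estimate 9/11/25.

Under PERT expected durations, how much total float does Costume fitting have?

8 weeks

te_Script lock = (8 + 4·11 + 14)/6 = 66/6 = 11
te_Casting = (1 + 4·3 + 17)/6 = 30/6 = 5
te_Location scouting = (7 + 4·12 + 29)/6 = 84/6 = 14
te_Set construction = (8 + 4·10 + 12)/6 = 60/6 = 10
te_Costume fitting = (3 + 4·4 + 17)/6 = 36/6 = 6
te_Principal photography = (5 + 4·7 + 15)/6 = 48/6 = 8
te_Pickup shots = (1 + 4·2 + 9)/6 = 18/6 = 3
te_Editing = (12 + 4·14 + 16)/6 = 84/6 = 14
te_Sound mix = (9 + 4·11 + 25)/6 = 78/6 = 13

Forward pass:
ES_Script lock = 0; EF_Script lock = 11
ES_Casting = 0; EF_Casting = 5
ES_Location scouting = 5; EF_Location scouting = 5+14 = 19
ES_Set construction = max(EF_Script lock=11, EF_Casting=5) = 11; EF_Set construction = 11+10 = 21
ES_Costume fitting = max(EF_Script lock=11, EF_Casting=5) = 11; EF_Costume fitting = 11+6 = 17
ES_Principal photography = max(EF_Script lock=11, EF_Casting=5) = 11; EF_Principal photography = 11+8 = 19
ES_Pickup shots = max(EF_Script lock=11, EF_Set construction=21) = 21; EF_Pickup shots = 21+3 = 24
ES_Editing = 11; EF_Editing = 11+14 = 25
ES_Sound mix = max(EF_Location scouting=19, EF_Costume fitting=17, EF_Principal photography=19, EF_Pickup shots=24, EF_Editing=25) = 25; EF_Sound mix = 25+13 = 38
Expected project duration μ = 38 weeks. Critical path: Script lock → Editing → Sound mix.

Backward pass:
LF_Sound mix = 38; LS_Sound mix = 38−13 = 25
LF_Editing = LS_Sound mix = 25; LS_Editing = 25−14 = 11
LF_Pickup shots = LS_Sound mix = 25; LS_Pickup shots = 25−3 = 22
LF_Principal photography = LS_Sound mix = 25; LS_Principal photography = 25−8 = 17
LF_Costume fitting = LS_Sound mix = 25; LS_Costume fitting = 25−6 = 19
LF_Set construction = LS_Pickup shots = 22; LS_Set construction = 22−10 = 12
LF_Location scouting = LS_Sound mix = 25; LS_Location scouting = 25−14 = 11
LF_Casting = min(LS_Location scouting=11, LS_Set construction=12, LS_Costume fitting=19, LS_Principal photography=17) = 11; LS_Casting = 11−5 = 6
LF_Script lock = min(LS_Set construction=12, LS_Costume fitting=19, LS_Principal photography=17, LS_Pickup shots=22, LS_Editing=11) = 11; LS_Script lock = 11−11 = 0
Slack_Costume fitting = LS_Costume fitting − ES_Costume fitting = 19 − 11 = 8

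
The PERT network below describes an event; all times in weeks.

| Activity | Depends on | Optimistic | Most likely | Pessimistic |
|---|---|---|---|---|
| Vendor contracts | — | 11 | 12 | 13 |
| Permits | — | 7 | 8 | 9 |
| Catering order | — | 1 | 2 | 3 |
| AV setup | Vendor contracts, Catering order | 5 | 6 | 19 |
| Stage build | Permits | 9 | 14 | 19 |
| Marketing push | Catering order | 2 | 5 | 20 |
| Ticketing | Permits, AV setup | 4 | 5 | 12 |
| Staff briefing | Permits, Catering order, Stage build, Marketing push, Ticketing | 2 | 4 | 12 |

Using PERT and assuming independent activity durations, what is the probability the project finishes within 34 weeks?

te_Vendor contracts = (11 + 4·12 + 13)/6 = 72/6 = 12; σ²_Vendor contracts = ((13−11)/6)² = 0.111
te_Permits = (7 + 4·8 + 9)/6 = 48/6 = 8; σ²_Permits = ((9−7)/6)² = 0.111
te_Catering order = (1 + 4·2 + 3)/6 = 12/6 = 2; σ²_Catering order = ((3−1)/6)² = 0.111
te_AV setup = (5 + 4·6 + 19)/6 = 48/6 = 8; σ²_AV setup = ((19−5)/6)² = 5.444
te_Stage build = (9 + 4·14 + 19)/6 = 84/6 = 14; σ²_Stage build = ((19−9)/6)² = 2.778
te_Marketing push = (2 + 4·5 + 20)/6 = 42/6 = 7; σ²_Marketing push = ((20−2)/6)² = 9.000
te_Ticketing = (4 + 4·5 + 12)/6 = 36/6 = 6; σ²_Ticketing = ((12−4)/6)² = 1.778
te_Staff briefing = (2 + 4·4 + 12)/6 = 30/6 = 5; σ²_Staff briefing = ((12−2)/6)² = 2.778

Forward pass:
ES_Vendor contracts = 0; EF_Vendor contracts = 12
ES_Permits = 0; EF_Permits = 8
ES_Catering order = 0; EF_Catering order = 2
ES_AV setup = max(EF_Vendor contracts=12, EF_Catering order=2) = 12; EF_AV setup = 12+8 = 20
ES_Stage build = 8; EF_Stage build = 8+14 = 22
ES_Marketing push = 2; EF_Marketing push = 2+7 = 9
ES_Ticketing = max(EF_Permits=8, EF_AV setup=20) = 20; EF_Ticketing = 20+6 = 26
ES_Staff briefing = max(EF_Permits=8, EF_Catering order=2, EF_Stage build=22, EF_Marketing push=9, EF_Ticketing=26) = 26; EF_Staff briefing = 26+5 = 31
Expected project duration μ = 31 weeks. Critical path: Vendor contracts → AV setup → Ticketing → Staff briefing.

Variance along critical path = 0.111 + 5.444 + 1.778 + 2.778 = 10.111; σ = √10.111 = 3.180 weeks.
Z = (34 − 31) / 3.180 = 0.943
P(T ≤ 34) = Φ(0.943) ≈ 0.827

0.827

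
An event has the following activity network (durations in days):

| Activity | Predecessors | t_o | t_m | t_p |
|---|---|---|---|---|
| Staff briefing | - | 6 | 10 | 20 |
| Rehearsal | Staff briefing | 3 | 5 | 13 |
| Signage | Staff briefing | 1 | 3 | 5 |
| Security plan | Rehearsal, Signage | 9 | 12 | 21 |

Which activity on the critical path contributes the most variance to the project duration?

te_Staff briefing = (6 + 4·10 + 20)/6 = 66/6 = 11; σ²_Staff briefing = ((20−6)/6)² = 5.444
te_Rehearsal = (3 + 4·5 + 13)/6 = 36/6 = 6; σ²_Rehearsal = ((13−3)/6)² = 2.778
te_Signage = (1 + 4·3 + 5)/6 = 18/6 = 3; σ²_Signage = ((5−1)/6)² = 0.444
te_Security plan = (9 + 4·12 + 21)/6 = 78/6 = 13; σ²_Security plan = ((21−9)/6)² = 4.000

Forward pass:
ES_Staff briefing = 0; EF_Staff briefing = 11
ES_Rehearsal = 11; EF_Rehearsal = 11+6 = 17
ES_Signage = 11; EF_Signage = 11+3 = 14
ES_Security plan = max(EF_Rehearsal=17, EF_Signage=14) = 17; EF_Security plan = 17+13 = 30
Expected project duration μ = 30 days. Critical path: Staff briefing → Rehearsal → Security plan.

Variances on critical path: σ²_Staff briefing=5.444, σ²_Rehearsal=2.778, σ²_Security plan=4.000.
Largest is σ²_Staff briefing = 5.444.

Staff briefing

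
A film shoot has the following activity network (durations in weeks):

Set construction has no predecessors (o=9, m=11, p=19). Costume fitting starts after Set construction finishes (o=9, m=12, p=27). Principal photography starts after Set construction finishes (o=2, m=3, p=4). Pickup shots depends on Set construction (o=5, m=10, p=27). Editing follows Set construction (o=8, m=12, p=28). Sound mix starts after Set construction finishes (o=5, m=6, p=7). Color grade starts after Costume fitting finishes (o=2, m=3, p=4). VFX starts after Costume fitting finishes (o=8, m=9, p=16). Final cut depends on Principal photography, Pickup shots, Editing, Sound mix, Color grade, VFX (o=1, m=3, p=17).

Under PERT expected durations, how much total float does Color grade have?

7 weeks

te_Set construction = (9 + 4·11 + 19)/6 = 72/6 = 12
te_Costume fitting = (9 + 4·12 + 27)/6 = 84/6 = 14
te_Principal photography = (2 + 4·3 + 4)/6 = 18/6 = 3
te_Pickup shots = (5 + 4·10 + 27)/6 = 72/6 = 12
te_Editing = (8 + 4·12 + 28)/6 = 84/6 = 14
te_Sound mix = (5 + 4·6 + 7)/6 = 36/6 = 6
te_Color grade = (2 + 4·3 + 4)/6 = 18/6 = 3
te_VFX = (8 + 4·9 + 16)/6 = 60/6 = 10
te_Final cut = (1 + 4·3 + 17)/6 = 30/6 = 5

Forward pass:
ES_Set construction = 0; EF_Set construction = 12
ES_Costume fitting = 12; EF_Costume fitting = 12+14 = 26
ES_Principal photography = 12; EF_Principal photography = 12+3 = 15
ES_Pickup shots = 12; EF_Pickup shots = 12+12 = 24
ES_Editing = 12; EF_Editing = 12+14 = 26
ES_Sound mix = 12; EF_Sound mix = 12+6 = 18
ES_Color grade = 26; EF_Color grade = 26+3 = 29
ES_VFX = 26; EF_VFX = 26+10 = 36
ES_Final cut = max(EF_Principal photography=15, EF_Pickup shots=24, EF_Editing=26, EF_Sound mix=18, EF_Color grade=29, EF_VFX=36) = 36; EF_Final cut = 36+5 = 41
Expected project duration μ = 41 weeks. Critical path: Set construction → Costume fitting → VFX → Final cut.

Backward pass:
LF_Final cut = 41; LS_Final cut = 41−5 = 36
LF_VFX = LS_Final cut = 36; LS_VFX = 36−10 = 26
LF_Color grade = LS_Final cut = 36; LS_Color grade = 36−3 = 33
LF_Sound mix = LS_Final cut = 36; LS_Sound mix = 36−6 = 30
LF_Editing = LS_Final cut = 36; LS_Editing = 36−14 = 22
LF_Pickup shots = LS_Final cut = 36; LS_Pickup shots = 36−12 = 24
LF_Principal photography = LS_Final cut = 36; LS_Principal photography = 36−3 = 33
LF_Costume fitting = min(LS_Color grade=33, LS_VFX=26) = 26; LS_Costume fitting = 26−14 = 12
LF_Set construction = min(LS_Costume fitting=12, LS_Principal photography=33, LS_Pickup shots=24, LS_Editing=22, LS_Sound mix=30) = 12; LS_Set construction = 12−12 = 0
Slack_Color grade = LS_Color grade − ES_Color grade = 33 − 26 = 7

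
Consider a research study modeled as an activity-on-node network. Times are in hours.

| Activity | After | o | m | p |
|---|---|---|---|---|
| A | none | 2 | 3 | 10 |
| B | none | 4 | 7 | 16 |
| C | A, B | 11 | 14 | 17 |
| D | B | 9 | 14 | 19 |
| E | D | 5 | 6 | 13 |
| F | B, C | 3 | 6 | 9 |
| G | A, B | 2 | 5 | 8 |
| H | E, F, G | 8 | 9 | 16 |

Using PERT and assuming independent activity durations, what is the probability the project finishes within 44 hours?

0.940

te_A = (2 + 4·3 + 10)/6 = 24/6 = 4; σ²_A = ((10−2)/6)² = 1.778
te_B = (4 + 4·7 + 16)/6 = 48/6 = 8; σ²_B = ((16−4)/6)² = 4.000
te_C = (11 + 4·14 + 17)/6 = 84/6 = 14; σ²_C = ((17−11)/6)² = 1.000
te_D = (9 + 4·14 + 19)/6 = 84/6 = 14; σ²_D = ((19−9)/6)² = 2.778
te_E = (5 + 4·6 + 13)/6 = 42/6 = 7; σ²_E = ((13−5)/6)² = 1.778
te_F = (3 + 4·6 + 9)/6 = 36/6 = 6; σ²_F = ((9−3)/6)² = 1.000
te_G = (2 + 4·5 + 8)/6 = 30/6 = 5; σ²_G = ((8−2)/6)² = 1.000
te_H = (8 + 4·9 + 16)/6 = 60/6 = 10; σ²_H = ((16−8)/6)² = 1.778

Forward pass:
ES_A = 0; EF_A = 4
ES_B = 0; EF_B = 8
ES_C = max(EF_A=4, EF_B=8) = 8; EF_C = 8+14 = 22
ES_D = 8; EF_D = 8+14 = 22
ES_E = 22; EF_E = 22+7 = 29
ES_F = max(EF_B=8, EF_C=22) = 22; EF_F = 22+6 = 28
ES_G = max(EF_A=4, EF_B=8) = 8; EF_G = 8+5 = 13
ES_H = max(EF_E=29, EF_F=28, EF_G=13) = 29; EF_H = 29+10 = 39
Expected project duration μ = 39 hours. Critical path: B → D → E → H.

Variance along critical path = 4.000 + 2.778 + 1.778 + 1.778 = 10.333; σ = √10.333 = 3.215 hours.
Z = (44 − 39) / 3.215 = 1.555
P(T ≤ 44) = Φ(1.555) ≈ 0.940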